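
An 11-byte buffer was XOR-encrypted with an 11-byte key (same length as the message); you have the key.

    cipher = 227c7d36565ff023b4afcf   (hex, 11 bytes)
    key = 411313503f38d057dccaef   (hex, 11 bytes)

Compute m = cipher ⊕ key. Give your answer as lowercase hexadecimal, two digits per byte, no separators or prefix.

byte 0:  34 XOR  65 =  99
byte 1: 124 XOR  19 = 111
byte 2: 125 XOR  19 = 110
byte 3:  54 XOR  80 = 102
byte 4:  86 XOR  63 = 105
byte 5:  95 XOR  56 = 103
byte 6: 240 XOR 208 =  32
byte 7:  35 XOR  87 = 116
byte 8: 180 XOR 220 = 104
byte 9: 175 XOR 202 = 101
byte 10: 207 XOR 239 =  32

636f6e6669672074686520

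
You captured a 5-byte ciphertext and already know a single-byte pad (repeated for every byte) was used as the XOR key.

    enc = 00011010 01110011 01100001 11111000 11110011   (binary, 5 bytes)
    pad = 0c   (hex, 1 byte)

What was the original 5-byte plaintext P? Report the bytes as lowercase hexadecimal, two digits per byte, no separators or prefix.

The 1-byte key repeats, so the effective keystream is 0c 0c 0c 0c 0c.
byte 0: 00011010 ^ 00001100 = 00010110
byte 1: 01110011 ^ 00001100 = 01111111
byte 2: 01100001 ^ 00001100 = 01101101
byte 3: 11111000 ^ 00001100 = 11110100
byte 4: 11110011 ^ 00001100 = 11111111

167f6df4ff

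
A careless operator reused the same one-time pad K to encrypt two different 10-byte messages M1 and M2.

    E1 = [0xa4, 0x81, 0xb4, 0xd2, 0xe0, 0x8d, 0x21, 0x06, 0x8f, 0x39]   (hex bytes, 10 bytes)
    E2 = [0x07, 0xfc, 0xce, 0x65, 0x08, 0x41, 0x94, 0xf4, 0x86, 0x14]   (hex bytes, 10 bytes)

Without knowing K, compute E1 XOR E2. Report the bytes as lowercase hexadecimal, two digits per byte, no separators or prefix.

E1 ⊕ E2 = (M1 ⊕ K) ⊕ (M2 ⊕ K) = M1 ⊕ M2 — the shared key cancels under XOR.
byte 0: 164 ^   7 = 163
byte 1: 129 ^ 252 = 125
byte 2: 180 ^ 206 = 122
byte 3: 210 ^ 101 = 183
byte 4: 224 ^   8 = 232
byte 5: 141 ^  65 = 204
byte 6:  33 ^ 148 = 181
byte 7:   6 ^ 244 = 242
byte 8: 143 ^ 134 =   9
byte 9:  57 ^  20 =  45

a37d7ab7e8ccb5f2092d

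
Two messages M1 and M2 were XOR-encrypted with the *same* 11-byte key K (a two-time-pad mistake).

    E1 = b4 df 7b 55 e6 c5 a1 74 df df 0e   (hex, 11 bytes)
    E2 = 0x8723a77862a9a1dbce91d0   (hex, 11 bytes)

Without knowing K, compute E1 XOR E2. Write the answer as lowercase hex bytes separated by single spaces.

33 fc dc 2d 84 6c 00 af 11 4e de

E1 ⊕ E2 = (M1 ⊕ K) ⊕ (M2 ⊕ K) = M1 ⊕ M2 — the shared key cancels under XOR.
b4 xor 87 = 33
df xor 23 = fc
7b xor a7 = dc
55 xor 78 = 2d
e6 xor 62 = 84
c5 xor a9 = 6c
a1 xor a1 = 00
74 xor db = af
df xor ce = 11
df xor 91 = 4e
0e xor d0 = de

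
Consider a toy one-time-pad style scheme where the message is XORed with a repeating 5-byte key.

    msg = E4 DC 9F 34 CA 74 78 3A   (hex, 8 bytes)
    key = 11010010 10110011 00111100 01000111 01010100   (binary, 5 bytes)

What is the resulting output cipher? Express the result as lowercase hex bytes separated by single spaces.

36 6f a3 73 9e a6 cb 06

The 5-byte key repeats, so the effective keystream is d2 b3 3c 47 54 d2 b3 3c.
byte 0: 228 ^ 210 =  54
byte 1: 220 ^ 179 = 111
byte 2: 159 ^  60 = 163
byte 3:  52 ^  71 = 115
byte 4: 202 ^  84 = 158
byte 5: 116 ^ 210 = 166
byte 6: 120 ^ 179 = 203
byte 7:  58 ^  60 =   6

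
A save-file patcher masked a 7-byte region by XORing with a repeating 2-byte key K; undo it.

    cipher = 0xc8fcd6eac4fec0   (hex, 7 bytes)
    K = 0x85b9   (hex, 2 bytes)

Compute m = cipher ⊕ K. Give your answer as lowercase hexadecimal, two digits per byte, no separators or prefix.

The 2-byte key repeats, so the effective keystream is 85 b9 85 b9 85 b9 85.
byte 0: 11001000 xor 10000101 = 01001101
byte 1: 11111100 xor 10111001 = 01000101
byte 2: 11010110 xor 10000101 = 01010011
byte 3: 11101010 xor 10111001 = 01010011
byte 4: 11000100 xor 10000101 = 01000001
byte 5: 11111110 xor 10111001 = 01000111
byte 6: 11000000 xor 10000101 = 01000101

4d455353414745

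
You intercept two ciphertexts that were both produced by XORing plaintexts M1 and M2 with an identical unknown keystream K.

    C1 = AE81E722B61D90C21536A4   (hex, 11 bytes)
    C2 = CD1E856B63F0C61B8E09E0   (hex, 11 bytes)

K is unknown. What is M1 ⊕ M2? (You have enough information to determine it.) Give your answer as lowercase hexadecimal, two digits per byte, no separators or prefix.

C1 ⊕ C2 = (M1 ⊕ K) ⊕ (M2 ⊕ K) = M1 ⊕ M2 — the shared key cancels under XOR.
174 ^ 205 =  99
129 ^  30 = 159
231 ^ 133 =  98
 34 ^ 107 =  73
182 ^  99 = 213
 29 ^ 240 = 237
144 ^ 198 =  86
194 ^  27 = 217
 21 ^ 142 = 155
 54 ^   9 =  63
164 ^ 224 =  68

639f6249d5ed56d99b3f44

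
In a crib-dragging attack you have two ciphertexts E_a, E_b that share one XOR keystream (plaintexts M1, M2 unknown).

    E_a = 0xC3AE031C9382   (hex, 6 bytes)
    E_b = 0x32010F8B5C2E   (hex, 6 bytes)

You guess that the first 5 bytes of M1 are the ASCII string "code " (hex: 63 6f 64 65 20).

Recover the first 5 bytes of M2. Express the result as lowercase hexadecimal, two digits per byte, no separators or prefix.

First, E_a ⊕ E_b = (M1 ⊕ K) ⊕ (M2 ⊕ K) = M1 ⊕ M2, so the key drops out. Then M2 = (M1 ⊕ M2) ⊕ M1 over the first 5 bytes.
byte 0: (c3 xor 32) xor 63 = f1 xor 63 = 92
byte 1: (ae xor 01) xor 6f = af xor 6f = c0
byte 2: (03 xor 0f) xor 64 = 0c xor 64 = 68
byte 3: (1c xor 8b) xor 65 = 97 xor 65 = f2
byte 4: (93 xor 5c) xor 20 = cf xor 20 = ef

92c068f2ef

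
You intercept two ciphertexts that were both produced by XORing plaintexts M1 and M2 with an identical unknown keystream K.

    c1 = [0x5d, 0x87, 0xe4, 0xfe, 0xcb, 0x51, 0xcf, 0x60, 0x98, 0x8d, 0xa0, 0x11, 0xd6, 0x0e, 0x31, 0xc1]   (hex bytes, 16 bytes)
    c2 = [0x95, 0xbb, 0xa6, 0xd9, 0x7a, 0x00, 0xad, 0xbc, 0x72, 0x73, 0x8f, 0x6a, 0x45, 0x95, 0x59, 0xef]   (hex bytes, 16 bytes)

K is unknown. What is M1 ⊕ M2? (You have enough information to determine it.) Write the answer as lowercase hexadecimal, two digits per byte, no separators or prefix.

c83c4227b15162dceafe2f7b939b682e

c1 ⊕ c2 = (M1 ⊕ K) ⊕ (M2 ⊕ K) = M1 ⊕ M2 — the shared key cancels under XOR.
01011101 ^ 10010101 = 11001000
10000111 ^ 10111011 = 00111100
11100100 ^ 10100110 = 01000010
11111110 ^ 11011001 = 00100111
11001011 ^ 01111010 = 10110001
01010001 ^ 00000000 = 01010001
11001111 ^ 10101101 = 01100010
01100000 ^ 10111100 = 11011100
10011000 ^ 01110010 = 11101010
10001101 ^ 01110011 = 11111110
10100000 ^ 10001111 = 00101111
00010001 ^ 01101010 = 01111011
11010110 ^ 01000101 = 10010011
00001110 ^ 10010101 = 10011011
00110001 ^ 01011001 = 01101000
11000001 ^ 11101111 = 00101110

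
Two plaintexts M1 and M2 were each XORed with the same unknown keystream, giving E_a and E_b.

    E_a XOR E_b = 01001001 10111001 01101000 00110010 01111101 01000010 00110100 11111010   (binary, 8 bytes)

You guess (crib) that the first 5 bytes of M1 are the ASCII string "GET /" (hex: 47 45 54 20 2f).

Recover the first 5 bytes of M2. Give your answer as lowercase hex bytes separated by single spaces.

0e fc 3c 12 52

Since E_a ⊕ E_b = M1 ⊕ M2, XORing with the guessed M1 bytes yields the corresponding M2 bytes: M2 = (E_a ⊕ E_b) ⊕ M1.
 73 XOR  71 =  14
185 XOR  69 = 252
104 XOR  84 =  60
 50 XOR  32 =  18
125 XOR  47 =  82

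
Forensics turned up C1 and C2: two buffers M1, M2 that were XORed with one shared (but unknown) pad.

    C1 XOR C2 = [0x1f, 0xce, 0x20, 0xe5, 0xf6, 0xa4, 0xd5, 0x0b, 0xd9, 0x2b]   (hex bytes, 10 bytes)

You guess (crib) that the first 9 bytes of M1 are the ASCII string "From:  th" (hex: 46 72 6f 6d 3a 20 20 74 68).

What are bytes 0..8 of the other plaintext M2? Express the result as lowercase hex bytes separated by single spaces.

59 bc 4f 88 cc 84 f5 7f b1

Since C1 ⊕ C2 = M1 ⊕ M2, XORing with the guessed M1 bytes yields the corresponding M2 bytes: M2 = (C1 ⊕ C2) ⊕ M1.
1f ⊕ 46 = 59
ce ⊕ 72 = bc
20 ⊕ 6f = 4f
e5 ⊕ 6d = 88
f6 ⊕ 3a = cc
a4 ⊕ 20 = 84
d5 ⊕ 20 = f5
0b ⊕ 74 = 7f
d9 ⊕ 68 = b1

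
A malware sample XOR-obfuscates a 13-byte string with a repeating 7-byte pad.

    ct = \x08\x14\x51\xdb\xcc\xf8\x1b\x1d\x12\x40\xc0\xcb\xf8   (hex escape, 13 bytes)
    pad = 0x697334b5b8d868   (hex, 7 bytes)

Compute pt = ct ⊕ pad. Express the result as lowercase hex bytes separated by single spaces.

The 7-byte key repeats, so the effective keystream is 69 73 34 b5 b8 d8 68 69 73 34 b5 b8 d8.
byte 0: 08 ⊕ 69 = 61
byte 1: 14 ⊕ 73 = 67
byte 2: 51 ⊕ 34 = 65
byte 3: db ⊕ b5 = 6e
byte 4: cc ⊕ b8 = 74
byte 5: f8 ⊕ d8 = 20
byte 6: 1b ⊕ 68 = 73
byte 7: 1d ⊕ 69 = 74
byte 8: 12 ⊕ 73 = 61
byte 9: 40 ⊕ 34 = 74
byte 10: c0 ⊕ b5 = 75
byte 11: cb ⊕ b8 = 73
byte 12: f8 ⊕ d8 = 20

61 67 65 6e 74 20 73 74 61 74 75 73 20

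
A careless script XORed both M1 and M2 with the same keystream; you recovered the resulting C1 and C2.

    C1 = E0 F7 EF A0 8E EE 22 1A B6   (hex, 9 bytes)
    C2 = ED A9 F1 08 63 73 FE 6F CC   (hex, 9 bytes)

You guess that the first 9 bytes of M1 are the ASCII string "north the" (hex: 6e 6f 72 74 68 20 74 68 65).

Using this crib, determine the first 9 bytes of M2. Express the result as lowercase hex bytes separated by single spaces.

63 31 6c dc 85 bd a8 1d 1f

First, C1 ⊕ C2 = (M1 ⊕ K) ⊕ (M2 ⊕ K) = M1 ⊕ M2, so the key drops out. Then M2 = (M1 ⊕ M2) ⊕ M1 over the first 9 bytes.
byte 0: (e0 XOR ed) XOR 6e = 0d XOR 6e = 63
byte 1: (f7 XOR a9) XOR 6f = 5e XOR 6f = 31
byte 2: (ef XOR f1) XOR 72 = 1e XOR 72 = 6c
byte 3: (a0 XOR 08) XOR 74 = a8 XOR 74 = dc
byte 4: (8e XOR 63) XOR 68 = ed XOR 68 = 85
byte 5: (ee XOR 73) XOR 20 = 9d XOR 20 = bd
byte 6: (22 XOR fe) XOR 74 = dc XOR 74 = a8
byte 7: (1a XOR 6f) XOR 68 = 75 XOR 68 = 1d
byte 8: (b6 XOR cc) XOR 65 = 7a XOR 65 = 1f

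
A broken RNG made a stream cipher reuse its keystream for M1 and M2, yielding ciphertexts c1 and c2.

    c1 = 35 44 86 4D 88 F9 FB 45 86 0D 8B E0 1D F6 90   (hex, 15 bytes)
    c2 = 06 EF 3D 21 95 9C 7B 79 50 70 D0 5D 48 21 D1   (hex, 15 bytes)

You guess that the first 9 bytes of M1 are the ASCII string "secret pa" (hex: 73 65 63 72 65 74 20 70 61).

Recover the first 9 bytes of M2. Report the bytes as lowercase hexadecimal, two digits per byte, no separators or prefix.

40ced81e7811a04cb7

First, c1 ⊕ c2 = (M1 ⊕ K) ⊕ (M2 ⊕ K) = M1 ⊕ M2, so the key drops out. Then M2 = (M1 ⊕ M2) ⊕ M1 over the first 9 bytes.
byte 0: (35 XOR 06) XOR 73 = 33 XOR 73 = 40
byte 1: (44 XOR ef) XOR 65 = ab XOR 65 = ce
byte 2: (86 XOR 3d) XOR 63 = bb XOR 63 = d8
byte 3: (4d XOR 21) XOR 72 = 6c XOR 72 = 1e
byte 4: (88 XOR 95) XOR 65 = 1d XOR 65 = 78
byte 5: (f9 XOR 9c) XOR 74 = 65 XOR 74 = 11
byte 6: (fb XOR 7b) XOR 20 = 80 XOR 20 = a0
byte 7: (45 XOR 79) XOR 70 = 3c XOR 70 = 4c
byte 8: (86 XOR 50) XOR 61 = d6 XOR 61 = b7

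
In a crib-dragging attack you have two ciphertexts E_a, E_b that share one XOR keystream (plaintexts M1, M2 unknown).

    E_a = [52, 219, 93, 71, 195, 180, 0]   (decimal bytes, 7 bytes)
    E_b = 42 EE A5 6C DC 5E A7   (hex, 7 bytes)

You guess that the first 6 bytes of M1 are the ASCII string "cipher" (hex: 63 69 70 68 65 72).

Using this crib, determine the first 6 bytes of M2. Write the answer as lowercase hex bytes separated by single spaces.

First, E_a ⊕ E_b = (M1 ⊕ K) ⊕ (M2 ⊕ K) = M1 ⊕ M2, so the key drops out. Then M2 = (M1 ⊕ M2) ⊕ M1 over the first 6 bytes.
byte 0: (34 XOR 42) XOR 63 = 76 XOR 63 = 15
byte 1: (db XOR ee) XOR 69 = 35 XOR 69 = 5c
byte 2: (5d XOR a5) XOR 70 = f8 XOR 70 = 88
byte 3: (47 XOR 6c) XOR 68 = 2b XOR 68 = 43
byte 4: (c3 XOR dc) XOR 65 = 1f XOR 65 = 7a
byte 5: (b4 XOR 5e) XOR 72 = ea XOR 72 = 98

15 5c 88 43 7a 98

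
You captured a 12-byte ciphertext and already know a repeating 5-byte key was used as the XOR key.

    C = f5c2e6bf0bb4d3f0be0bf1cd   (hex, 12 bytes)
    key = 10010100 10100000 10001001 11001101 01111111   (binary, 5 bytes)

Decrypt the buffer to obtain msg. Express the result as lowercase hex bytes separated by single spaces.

61 62 6f 72 74 20 73 79 73 74 65 6d

The 5-byte key repeats, so the effective keystream is 94 a0 89 cd 7f 94 a0 89 cd 7f 94 a0.
byte 0: f5 XOR 94 = 61
byte 1: c2 XOR a0 = 62
byte 2: e6 XOR 89 = 6f
byte 3: bf XOR cd = 72
byte 4: 0b XOR 7f = 74
byte 5: b4 XOR 94 = 20
byte 6: d3 XOR a0 = 73
byte 7: f0 XOR 89 = 79
byte 8: be XOR cd = 73
byte 9: 0b XOR 7f = 74
byte 10: f1 XOR 94 = 65
byte 11: cd XOR a0 = 6d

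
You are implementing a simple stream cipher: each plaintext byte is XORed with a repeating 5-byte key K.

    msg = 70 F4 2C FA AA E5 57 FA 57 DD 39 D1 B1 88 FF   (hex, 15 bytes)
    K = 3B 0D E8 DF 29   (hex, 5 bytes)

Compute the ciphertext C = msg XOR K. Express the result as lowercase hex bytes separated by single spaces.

The 5-byte key repeats, so the effective keystream is 3b 0d e8 df 29 3b 0d e8 df 29 3b 0d e8 df 29.
byte 0: 70 XOR 3b = 4b
byte 1: f4 XOR 0d = f9
byte 2: 2c XOR e8 = c4
byte 3: fa XOR df = 25
byte 4: aa XOR 29 = 83
byte 5: e5 XOR 3b = de
byte 6: 57 XOR 0d = 5a
byte 7: fa XOR e8 = 12
byte 8: 57 XOR df = 88
byte 9: dd XOR 29 = f4
byte 10: 39 XOR 3b = 02
byte 11: d1 XOR 0d = dc
byte 12: b1 XOR e8 = 59
byte 13: 88 XOR df = 57
byte 14: ff XOR 29 = d6

4b f9 c4 25 83 de 5a 12 88 f4 02 dc 59 57 d6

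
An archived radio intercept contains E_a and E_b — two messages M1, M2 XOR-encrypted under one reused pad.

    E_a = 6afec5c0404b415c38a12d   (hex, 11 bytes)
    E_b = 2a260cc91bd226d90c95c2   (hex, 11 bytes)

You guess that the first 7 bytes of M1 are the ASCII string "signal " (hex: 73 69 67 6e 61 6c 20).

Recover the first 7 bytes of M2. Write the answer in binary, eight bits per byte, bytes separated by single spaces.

00110011 10110001 10101110 01100111 00111010 11110101 01000111

First, E_a ⊕ E_b = (M1 ⊕ K) ⊕ (M2 ⊕ K) = M1 ⊕ M2, so the key drops out. Then M2 = (M1 ⊕ M2) ⊕ M1 over the first 7 bytes.
byte 0: (6a xor 2a) xor 73 = 40 xor 73 = 33
byte 1: (fe xor 26) xor 69 = d8 xor 69 = b1
byte 2: (c5 xor 0c) xor 67 = c9 xor 67 = ae
byte 3: (c0 xor c9) xor 6e = 09 xor 6e = 67
byte 4: (40 xor 1b) xor 61 = 5b xor 61 = 3a
byte 5: (4b xor d2) xor 6c = 99 xor 6c = f5
byte 6: (41 xor 26) xor 20 = 67 xor 20 = 47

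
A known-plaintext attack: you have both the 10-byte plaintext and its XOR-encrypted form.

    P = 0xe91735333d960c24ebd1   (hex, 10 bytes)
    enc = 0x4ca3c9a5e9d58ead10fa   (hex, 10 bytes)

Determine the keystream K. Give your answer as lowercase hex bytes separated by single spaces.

Since enc = P ⊕ K, XORing both sides with P gives K = P ⊕ enc.
byte 0: e9 ⊕ 4c = a5
byte 1: 17 ⊕ a3 = b4
byte 2: 35 ⊕ c9 = fc
byte 3: 33 ⊕ a5 = 96
byte 4: 3d ⊕ e9 = d4
byte 5: 96 ⊕ d5 = 43
byte 6: 0c ⊕ 8e = 82
byte 7: 24 ⊕ ad = 89
byte 8: eb ⊕ 10 = fb
byte 9: d1 ⊕ fa = 2b

a5 b4 fc 96 d4 43 82 89 fb 2b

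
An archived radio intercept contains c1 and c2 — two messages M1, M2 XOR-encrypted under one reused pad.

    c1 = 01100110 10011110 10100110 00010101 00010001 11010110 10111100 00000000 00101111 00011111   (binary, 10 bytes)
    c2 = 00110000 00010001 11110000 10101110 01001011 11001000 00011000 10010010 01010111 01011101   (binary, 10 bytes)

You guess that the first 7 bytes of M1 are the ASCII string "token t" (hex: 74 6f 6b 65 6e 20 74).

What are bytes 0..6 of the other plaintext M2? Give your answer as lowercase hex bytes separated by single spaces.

22 e0 3d de 34 3e d0

First, c1 ⊕ c2 = (M1 ⊕ K) ⊕ (M2 ⊕ K) = M1 ⊕ M2, so the key drops out. Then M2 = (M1 ⊕ M2) ⊕ M1 over the first 7 bytes.
byte 0: (66 xor 30) xor 74 = 56 xor 74 = 22
byte 1: (9e xor 11) xor 6f = 8f xor 6f = e0
byte 2: (a6 xor f0) xor 6b = 56 xor 6b = 3d
byte 3: (15 xor ae) xor 65 = bb xor 65 = de
byte 4: (11 xor 4b) xor 6e = 5a xor 6e = 34
byte 5: (d6 xor c8) xor 20 = 1e xor 20 = 3e
byte 6: (bc xor 18) xor 74 = a4 xor 74 = d0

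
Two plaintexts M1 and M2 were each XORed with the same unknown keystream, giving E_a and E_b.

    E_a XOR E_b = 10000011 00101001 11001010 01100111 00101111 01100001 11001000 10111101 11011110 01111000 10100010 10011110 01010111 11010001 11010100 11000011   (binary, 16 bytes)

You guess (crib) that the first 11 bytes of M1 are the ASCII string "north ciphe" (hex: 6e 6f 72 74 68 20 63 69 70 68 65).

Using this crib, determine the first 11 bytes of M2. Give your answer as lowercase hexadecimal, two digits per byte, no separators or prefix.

ed46b8134741abd4ae10c7

Since E_a ⊕ E_b = M1 ⊕ M2, XORing with the guessed M1 bytes yields the corresponding M2 bytes: M2 = (E_a ⊕ E_b) ⊕ M1.
byte 0: 131 xor 110 = 237
byte 1:  41 xor 111 =  70
byte 2: 202 xor 114 = 184
byte 3: 103 xor 116 =  19
byte 4:  47 xor 104 =  71
byte 5:  97 xor  32 =  65
byte 6: 200 xor  99 = 171
byte 7: 189 xor 105 = 212
byte 8: 222 xor 112 = 174
byte 9: 120 xor 104 =  16
byte 10: 162 xor 101 = 199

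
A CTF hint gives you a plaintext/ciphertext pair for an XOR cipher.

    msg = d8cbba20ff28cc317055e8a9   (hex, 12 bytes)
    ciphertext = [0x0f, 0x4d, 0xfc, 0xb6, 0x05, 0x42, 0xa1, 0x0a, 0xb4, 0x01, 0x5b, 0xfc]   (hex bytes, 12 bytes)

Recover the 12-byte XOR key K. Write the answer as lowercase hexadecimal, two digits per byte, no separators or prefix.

Since ciphertext = msg ⊕ K, XORing both sides with msg gives K = msg ⊕ ciphertext.
216 ⊕  15 = 215
203 ⊕  77 = 134
186 ⊕ 252 =  70
 32 ⊕ 182 = 150
255 ⊕   5 = 250
 40 ⊕  66 = 106
204 ⊕ 161 = 109
 49 ⊕  10 =  59
112 ⊕ 180 = 196
 85 ⊕   1 =  84
232 ⊕  91 = 179
169 ⊕ 252 =  85

d7864696fa6a6d3bc454b355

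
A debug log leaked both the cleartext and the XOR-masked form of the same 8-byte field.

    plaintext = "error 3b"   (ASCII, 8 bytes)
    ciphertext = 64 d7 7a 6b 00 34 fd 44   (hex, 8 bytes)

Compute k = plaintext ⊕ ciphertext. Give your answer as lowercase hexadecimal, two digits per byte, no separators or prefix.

01a508047214ce26

Since ciphertext = plaintext ⊕ k, XORing both sides with plaintext gives k = plaintext ⊕ ciphertext.
byte 0: 65 ^ 64 = 01
byte 1: 72 ^ d7 = a5
byte 2: 72 ^ 7a = 08
byte 3: 6f ^ 6b = 04
byte 4: 72 ^ 00 = 72
byte 5: 20 ^ 34 = 14
byte 6: 33 ^ fd = ce
byte 7: 62 ^ 44 = 26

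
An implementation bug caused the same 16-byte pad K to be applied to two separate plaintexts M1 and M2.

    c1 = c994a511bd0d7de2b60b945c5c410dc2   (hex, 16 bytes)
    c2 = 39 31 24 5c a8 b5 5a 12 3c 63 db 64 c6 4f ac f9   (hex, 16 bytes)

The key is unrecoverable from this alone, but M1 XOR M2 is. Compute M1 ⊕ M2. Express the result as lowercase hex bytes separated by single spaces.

f0 a5 81 4d 15 b8 27 f0 8a 68 4f 38 9a 0e a1 3b

c1 ⊕ c2 = (M1 ⊕ K) ⊕ (M2 ⊕ K) = M1 ⊕ M2 — the shared key cancels under XOR.
byte 0: 11001001 ⊕ 00111001 = 11110000
byte 1: 10010100 ⊕ 00110001 = 10100101
byte 2: 10100101 ⊕ 00100100 = 10000001
byte 3: 00010001 ⊕ 01011100 = 01001101
byte 4: 10111101 ⊕ 10101000 = 00010101
byte 5: 00001101 ⊕ 10110101 = 10111000
byte 6: 01111101 ⊕ 01011010 = 00100111
byte 7: 11100010 ⊕ 00010010 = 11110000
byte 8: 10110110 ⊕ 00111100 = 10001010
byte 9: 00001011 ⊕ 01100011 = 01101000
byte 10: 10010100 ⊕ 11011011 = 01001111
byte 11: 01011100 ⊕ 01100100 = 00111000
byte 12: 01011100 ⊕ 11000110 = 10011010
byte 13: 01000001 ⊕ 01001111 = 00001110
byte 14: 00001101 ⊕ 10101100 = 10100001
byte 15: 11000010 ⊕ 11111001 = 00111011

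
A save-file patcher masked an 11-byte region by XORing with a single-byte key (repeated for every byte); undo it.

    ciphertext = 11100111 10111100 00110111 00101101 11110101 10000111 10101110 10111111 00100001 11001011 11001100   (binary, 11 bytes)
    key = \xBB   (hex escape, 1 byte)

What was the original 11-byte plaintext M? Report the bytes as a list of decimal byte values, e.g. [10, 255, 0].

[92, 7, 140, 150, 78, 60, 21, 4, 154, 112, 119]

The 1-byte key repeats, so the effective keystream is bb bb bb bb bb bb bb bb bb bb bb.
byte 0: 231 xor 187 =  92
byte 1: 188 xor 187 =   7
byte 2:  55 xor 187 = 140
byte 3:  45 xor 187 = 150
byte 4: 245 xor 187 =  78
byte 5: 135 xor 187 =  60
byte 6: 174 xor 187 =  21
byte 7: 191 xor 187 =   4
byte 8:  33 xor 187 = 154
byte 9: 203 xor 187 = 112
byte 10: 204 xor 187 = 119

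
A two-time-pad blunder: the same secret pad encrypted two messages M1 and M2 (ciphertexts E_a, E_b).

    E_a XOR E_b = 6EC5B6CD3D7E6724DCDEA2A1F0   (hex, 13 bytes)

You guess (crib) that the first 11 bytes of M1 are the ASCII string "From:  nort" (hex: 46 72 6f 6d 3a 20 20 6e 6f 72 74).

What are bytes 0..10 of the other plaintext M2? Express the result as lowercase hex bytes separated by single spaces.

Since E_a ⊕ E_b = M1 ⊕ M2, XORing with the guessed M1 bytes yields the corresponding M2 bytes: M2 = (E_a ⊕ E_b) ⊕ M1.
01101110 ⊕ 01000110 = 00101000
11000101 ⊕ 01110010 = 10110111
10110110 ⊕ 01101111 = 11011001
11001101 ⊕ 01101101 = 10100000
00111101 ⊕ 00111010 = 00000111
01111110 ⊕ 00100000 = 01011110
01100111 ⊕ 00100000 = 01000111
00100100 ⊕ 01101110 = 01001010
11011100 ⊕ 01101111 = 10110011
11011110 ⊕ 01110010 = 10101100
10100010 ⊕ 01110100 = 11010110

28 b7 d9 a0 07 5e 47 4a b3 ac d6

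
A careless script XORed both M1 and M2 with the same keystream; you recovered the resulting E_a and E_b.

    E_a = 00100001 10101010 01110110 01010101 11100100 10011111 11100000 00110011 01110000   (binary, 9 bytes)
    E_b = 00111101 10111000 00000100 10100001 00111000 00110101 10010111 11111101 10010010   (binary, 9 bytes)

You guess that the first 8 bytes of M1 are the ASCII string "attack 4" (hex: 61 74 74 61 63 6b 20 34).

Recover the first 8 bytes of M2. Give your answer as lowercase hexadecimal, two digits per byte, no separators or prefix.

7d660695bfc157fa

First, E_a ⊕ E_b = (M1 ⊕ K) ⊕ (M2 ⊕ K) = M1 ⊕ M2, so the key drops out. Then M2 = (M1 ⊕ M2) ⊕ M1 over the first 8 bytes.
byte 0: (21 ⊕ 3d) ⊕ 61 = 1c ⊕ 61 = 7d
byte 1: (aa ⊕ b8) ⊕ 74 = 12 ⊕ 74 = 66
byte 2: (76 ⊕ 04) ⊕ 74 = 72 ⊕ 74 = 06
byte 3: (55 ⊕ a1) ⊕ 61 = f4 ⊕ 61 = 95
byte 4: (e4 ⊕ 38) ⊕ 63 = dc ⊕ 63 = bf
byte 5: (9f ⊕ 35) ⊕ 6b = aa ⊕ 6b = c1
byte 6: (e0 ⊕ 97) ⊕ 20 = 77 ⊕ 20 = 57
byte 7: (33 ⊕ fd) ⊕ 34 = ce ⊕ 34 = fa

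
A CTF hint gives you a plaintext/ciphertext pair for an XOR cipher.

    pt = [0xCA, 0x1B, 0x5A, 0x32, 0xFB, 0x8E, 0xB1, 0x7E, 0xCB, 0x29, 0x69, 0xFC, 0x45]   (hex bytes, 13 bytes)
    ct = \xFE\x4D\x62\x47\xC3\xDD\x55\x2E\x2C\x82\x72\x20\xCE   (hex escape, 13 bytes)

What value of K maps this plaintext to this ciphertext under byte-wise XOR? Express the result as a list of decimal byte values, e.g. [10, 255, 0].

[52, 86, 56, 117, 56, 83, 228, 80, 231, 171, 27, 220, 139]

Since ct = pt ⊕ K, XORing both sides with pt gives K = pt ⊕ ct.
byte 0: ca xor fe = 34
byte 1: 1b xor 4d = 56
byte 2: 5a xor 62 = 38
byte 3: 32 xor 47 = 75
byte 4: fb xor c3 = 38
byte 5: 8e xor dd = 53
byte 6: b1 xor 55 = e4
byte 7: 7e xor 2e = 50
byte 8: cb xor 2c = e7
byte 9: 29 xor 82 = ab
byte 10: 69 xor 72 = 1b
byte 11: fc xor 20 = dc
byte 12: 45 xor ce = 8b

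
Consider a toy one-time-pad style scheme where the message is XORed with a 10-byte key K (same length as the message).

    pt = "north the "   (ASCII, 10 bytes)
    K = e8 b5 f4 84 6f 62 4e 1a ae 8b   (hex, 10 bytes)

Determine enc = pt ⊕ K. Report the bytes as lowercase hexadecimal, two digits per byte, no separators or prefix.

86da86f007423a72cbab

110 XOR 232 = 134
111 XOR 181 = 218
114 XOR 244 = 134
116 XOR 132 = 240
104 XOR 111 =   7
 32 XOR  98 =  66
116 XOR  78 =  58
104 XOR  26 = 114
101 XOR 174 = 203
 32 XOR 139 = 171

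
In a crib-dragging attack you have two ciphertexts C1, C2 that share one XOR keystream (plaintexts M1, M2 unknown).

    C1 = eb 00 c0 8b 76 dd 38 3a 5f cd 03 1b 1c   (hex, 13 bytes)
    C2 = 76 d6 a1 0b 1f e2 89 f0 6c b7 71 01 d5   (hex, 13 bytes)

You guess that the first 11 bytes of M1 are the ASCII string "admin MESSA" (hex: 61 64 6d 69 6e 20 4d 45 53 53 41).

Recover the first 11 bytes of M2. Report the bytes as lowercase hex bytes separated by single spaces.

fc b2 0c e9 07 1f fc 8f 60 29 33

First, C1 ⊕ C2 = (M1 ⊕ K) ⊕ (M2 ⊕ K) = M1 ⊕ M2, so the key drops out. Then M2 = (M1 ⊕ M2) ⊕ M1 over the first 11 bytes.
byte 0: (eb ⊕ 76) ⊕ 61 = 9d ⊕ 61 = fc
byte 1: (00 ⊕ d6) ⊕ 64 = d6 ⊕ 64 = b2
byte 2: (c0 ⊕ a1) ⊕ 6d = 61 ⊕ 6d = 0c
byte 3: (8b ⊕ 0b) ⊕ 69 = 80 ⊕ 69 = e9
byte 4: (76 ⊕ 1f) ⊕ 6e = 69 ⊕ 6e = 07
byte 5: (dd ⊕ e2) ⊕ 20 = 3f ⊕ 20 = 1f
byte 6: (38 ⊕ 89) ⊕ 4d = b1 ⊕ 4d = fc
byte 7: (3a ⊕ f0) ⊕ 45 = ca ⊕ 45 = 8f
byte 8: (5f ⊕ 6c) ⊕ 53 = 33 ⊕ 53 = 60
byte 9: (cd ⊕ b7) ⊕ 53 = 7a ⊕ 53 = 29
byte 10: (03 ⊕ 71) ⊕ 41 = 72 ⊕ 41 = 33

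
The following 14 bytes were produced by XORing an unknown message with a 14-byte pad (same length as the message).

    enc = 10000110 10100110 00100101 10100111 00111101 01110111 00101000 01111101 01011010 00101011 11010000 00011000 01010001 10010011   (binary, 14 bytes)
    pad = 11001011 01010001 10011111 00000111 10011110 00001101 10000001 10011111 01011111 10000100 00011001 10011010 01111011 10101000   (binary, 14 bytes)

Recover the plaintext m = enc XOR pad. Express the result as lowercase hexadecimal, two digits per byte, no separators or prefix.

134 ^ 203 =  77
166 ^  81 = 247
 37 ^ 159 = 186
167 ^   7 = 160
 61 ^ 158 = 163
119 ^  13 = 122
 40 ^ 129 = 169
125 ^ 159 = 226
 90 ^  95 =   5
 43 ^ 132 = 175
208 ^  25 = 201
 24 ^ 154 = 130
 81 ^ 123 =  42
147 ^ 168 =  59

4df7baa0a37aa9e205afc9822a3b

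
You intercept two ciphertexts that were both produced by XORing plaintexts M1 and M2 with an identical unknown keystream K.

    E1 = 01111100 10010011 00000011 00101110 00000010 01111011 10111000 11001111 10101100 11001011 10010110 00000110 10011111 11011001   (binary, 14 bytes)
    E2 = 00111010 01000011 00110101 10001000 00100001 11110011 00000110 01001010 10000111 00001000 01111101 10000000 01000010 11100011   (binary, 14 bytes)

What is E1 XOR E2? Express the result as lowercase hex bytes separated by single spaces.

E1 ⊕ E2 = (M1 ⊕ K) ⊕ (M2 ⊕ K) = M1 ⊕ M2 — the shared key cancels under XOR.
byte 0: 7c XOR 3a = 46
byte 1: 93 XOR 43 = d0
byte 2: 03 XOR 35 = 36
byte 3: 2e XOR 88 = a6
byte 4: 02 XOR 21 = 23
byte 5: 7b XOR f3 = 88
byte 6: b8 XOR 06 = be
byte 7: cf XOR 4a = 85
byte 8: ac XOR 87 = 2b
byte 9: cb XOR 08 = c3
byte 10: 96 XOR 7d = eb
byte 11: 06 XOR 80 = 86
byte 12: 9f XOR 42 = dd
byte 13: d9 XOR e3 = 3a

46 d0 36 a6 23 88 be 85 2b c3 eb 86 dd 3a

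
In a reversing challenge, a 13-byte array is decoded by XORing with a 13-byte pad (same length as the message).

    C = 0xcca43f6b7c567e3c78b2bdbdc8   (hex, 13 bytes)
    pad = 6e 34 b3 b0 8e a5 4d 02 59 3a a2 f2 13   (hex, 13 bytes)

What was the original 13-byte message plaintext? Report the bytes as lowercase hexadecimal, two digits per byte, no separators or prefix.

a2908cdbf2f3333e21881f4fdb

XOR is its own inverse, so applying the key byte-wise gives the result directly.
cc xor 6e = a2
a4 xor 34 = 90
3f xor b3 = 8c
6b xor b0 = db
7c xor 8e = f2
56 xor a5 = f3
7e xor 4d = 33
3c xor 02 = 3e
78 xor 59 = 21
b2 xor 3a = 88
bd xor a2 = 1f
bd xor f2 = 4f
c8 xor 13 = db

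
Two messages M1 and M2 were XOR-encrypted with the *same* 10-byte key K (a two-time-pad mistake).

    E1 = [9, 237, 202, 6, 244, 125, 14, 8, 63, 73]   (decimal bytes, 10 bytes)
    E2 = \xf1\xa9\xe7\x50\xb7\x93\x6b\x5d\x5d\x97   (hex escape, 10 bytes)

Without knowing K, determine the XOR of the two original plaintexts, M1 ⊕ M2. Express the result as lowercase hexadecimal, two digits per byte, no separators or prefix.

f8442d5643ee655562de

E1 ⊕ E2 = (M1 ⊕ K) ⊕ (M2 ⊕ K) = M1 ⊕ M2 — the shared key cancels under XOR.
00001001 ⊕ 11110001 = 11111000
11101101 ⊕ 10101001 = 01000100
11001010 ⊕ 11100111 = 00101101
00000110 ⊕ 01010000 = 01010110
11110100 ⊕ 10110111 = 01000011
01111101 ⊕ 10010011 = 11101110
00001110 ⊕ 01101011 = 01100101
00001000 ⊕ 01011101 = 01010101
00111111 ⊕ 01011101 = 01100010
01001001 ⊕ 10010111 = 11011110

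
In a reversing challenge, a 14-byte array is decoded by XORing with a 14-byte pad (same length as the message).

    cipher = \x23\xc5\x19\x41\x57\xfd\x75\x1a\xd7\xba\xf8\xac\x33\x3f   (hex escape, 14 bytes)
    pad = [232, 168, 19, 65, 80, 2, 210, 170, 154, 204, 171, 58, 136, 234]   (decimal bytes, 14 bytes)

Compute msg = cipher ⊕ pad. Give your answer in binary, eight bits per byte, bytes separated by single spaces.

11001011 01101101 00001010 00000000 00000111 11111111 10100111 10110000 01001101 01110110 01010011 10010110 10111011 11010101

 35 ^ 232 = 203
197 ^ 168 = 109
 25 ^  19 =  10
 65 ^  65 =   0
 87 ^  80 =   7
253 ^   2 = 255
117 ^ 210 = 167
 26 ^ 170 = 176
215 ^ 154 =  77
186 ^ 204 = 118
248 ^ 171 =  83
172 ^  58 = 150
 51 ^ 136 = 187
 63 ^ 234 = 213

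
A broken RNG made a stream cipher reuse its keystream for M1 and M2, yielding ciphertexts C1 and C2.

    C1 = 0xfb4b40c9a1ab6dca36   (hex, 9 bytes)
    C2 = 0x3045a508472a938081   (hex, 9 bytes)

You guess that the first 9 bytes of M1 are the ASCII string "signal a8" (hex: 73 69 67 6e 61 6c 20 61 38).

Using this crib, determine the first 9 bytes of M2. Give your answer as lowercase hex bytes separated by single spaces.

First, C1 ⊕ C2 = (M1 ⊕ K) ⊕ (M2 ⊕ K) = M1 ⊕ M2, so the key drops out. Then M2 = (M1 ⊕ M2) ⊕ M1 over the first 9 bytes.
byte 0: (fb xor 30) xor 73 = cb xor 73 = b8
byte 1: (4b xor 45) xor 69 = 0e xor 69 = 67
byte 2: (40 xor a5) xor 67 = e5 xor 67 = 82
byte 3: (c9 xor 08) xor 6e = c1 xor 6e = af
byte 4: (a1 xor 47) xor 61 = e6 xor 61 = 87
byte 5: (ab xor 2a) xor 6c = 81 xor 6c = ed
byte 6: (6d xor 93) xor 20 = fe xor 20 = de
byte 7: (ca xor 80) xor 61 = 4a xor 61 = 2b
byte 8: (36 xor 81) xor 38 = b7 xor 38 = 8f

b8 67 82 af 87 ed de 2b 8f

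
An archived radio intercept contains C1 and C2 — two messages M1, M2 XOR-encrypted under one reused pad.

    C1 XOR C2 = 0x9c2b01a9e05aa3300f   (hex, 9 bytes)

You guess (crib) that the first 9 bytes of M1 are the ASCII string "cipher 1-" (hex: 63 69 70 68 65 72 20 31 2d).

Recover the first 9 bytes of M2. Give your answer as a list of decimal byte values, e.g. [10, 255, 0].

Since C1 ⊕ C2 = M1 ⊕ M2, XORing with the guessed M1 bytes yields the corresponding M2 bytes: M2 = (C1 ⊕ C2) ⊕ M1.
byte 0: 156 ^  99 = 255
byte 1:  43 ^ 105 =  66
byte 2:   1 ^ 112 = 113
byte 3: 169 ^ 104 = 193
byte 4: 224 ^ 101 = 133
byte 5:  90 ^ 114 =  40
byte 6: 163 ^  32 = 131
byte 7:  48 ^  49 =   1
byte 8:  15 ^  45 =  34

[255, 66, 113, 193, 133, 40, 131, 1, 34]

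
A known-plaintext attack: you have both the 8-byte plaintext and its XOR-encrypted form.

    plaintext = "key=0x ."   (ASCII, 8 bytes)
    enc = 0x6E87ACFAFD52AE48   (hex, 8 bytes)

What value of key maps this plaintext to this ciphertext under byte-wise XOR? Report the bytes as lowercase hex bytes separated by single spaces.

Since enc = plaintext ⊕ key, XORing both sides with plaintext gives key = plaintext ⊕ enc.
byte 0: 6b xor 6e = 05
byte 1: 65 xor 87 = e2
byte 2: 79 xor ac = d5
byte 3: 3d xor fa = c7
byte 4: 30 xor fd = cd
byte 5: 78 xor 52 = 2a
byte 6: 20 xor ae = 8e
byte 7: 2e xor 48 = 66

05 e2 d5 c7 cd 2a 8e 66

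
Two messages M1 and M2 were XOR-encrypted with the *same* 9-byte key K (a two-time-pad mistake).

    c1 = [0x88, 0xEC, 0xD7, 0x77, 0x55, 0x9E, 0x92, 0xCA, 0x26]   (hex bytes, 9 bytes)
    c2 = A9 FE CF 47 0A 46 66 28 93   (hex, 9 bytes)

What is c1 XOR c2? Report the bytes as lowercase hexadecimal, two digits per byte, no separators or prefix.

c1 ⊕ c2 = (M1 ⊕ K) ⊕ (M2 ⊕ K) = M1 ⊕ M2 — the shared key cancels under XOR.
byte 0: 136 xor 169 =  33
byte 1: 236 xor 254 =  18
byte 2: 215 xor 207 =  24
byte 3: 119 xor  71 =  48
byte 4:  85 xor  10 =  95
byte 5: 158 xor  70 = 216
byte 6: 146 xor 102 = 244
byte 7: 202 xor  40 = 226
byte 8:  38 xor 147 = 181

211218305fd8f4e2b5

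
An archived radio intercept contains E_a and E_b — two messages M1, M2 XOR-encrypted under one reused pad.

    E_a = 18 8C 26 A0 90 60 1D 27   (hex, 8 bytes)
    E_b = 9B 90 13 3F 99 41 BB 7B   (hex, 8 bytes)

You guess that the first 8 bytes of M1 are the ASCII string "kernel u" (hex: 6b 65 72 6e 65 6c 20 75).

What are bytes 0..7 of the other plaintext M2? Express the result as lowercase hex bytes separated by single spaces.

First, E_a ⊕ E_b = (M1 ⊕ K) ⊕ (M2 ⊕ K) = M1 ⊕ M2, so the key drops out. Then M2 = (M1 ⊕ M2) ⊕ M1 over the first 8 bytes.
byte 0: (18 XOR 9b) XOR 6b = 83 XOR 6b = e8
byte 1: (8c XOR 90) XOR 65 = 1c XOR 65 = 79
byte 2: (26 XOR 13) XOR 72 = 35 XOR 72 = 47
byte 3: (a0 XOR 3f) XOR 6e = 9f XOR 6e = f1
byte 4: (90 XOR 99) XOR 65 = 09 XOR 65 = 6c
byte 5: (60 XOR 41) XOR 6c = 21 XOR 6c = 4d
byte 6: (1d XOR bb) XOR 20 = a6 XOR 20 = 86
byte 7: (27 XOR 7b) XOR 75 = 5c XOR 75 = 29

e8 79 47 f1 6c 4d 86 29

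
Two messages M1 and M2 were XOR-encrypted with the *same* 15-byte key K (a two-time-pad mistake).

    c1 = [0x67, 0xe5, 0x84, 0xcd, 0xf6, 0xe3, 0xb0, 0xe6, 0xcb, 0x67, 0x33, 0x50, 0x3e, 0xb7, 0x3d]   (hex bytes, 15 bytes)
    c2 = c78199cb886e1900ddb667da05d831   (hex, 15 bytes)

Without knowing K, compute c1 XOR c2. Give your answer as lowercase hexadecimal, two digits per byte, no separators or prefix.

c1 ⊕ c2 = (M1 ⊕ K) ⊕ (M2 ⊕ K) = M1 ⊕ M2 — the shared key cancels under XOR.
byte 0: 01100111 ⊕ 11000111 = 10100000
byte 1: 11100101 ⊕ 10000001 = 01100100
byte 2: 10000100 ⊕ 10011001 = 00011101
byte 3: 11001101 ⊕ 11001011 = 00000110
byte 4: 11110110 ⊕ 10001000 = 01111110
byte 5: 11100011 ⊕ 01101110 = 10001101
byte 6: 10110000 ⊕ 00011001 = 10101001
byte 7: 11100110 ⊕ 00000000 = 11100110
byte 8: 11001011 ⊕ 11011101 = 00010110
byte 9: 01100111 ⊕ 10110110 = 11010001
byte 10: 00110011 ⊕ 01100111 = 01010100
byte 11: 01010000 ⊕ 11011010 = 10001010
byte 12: 00111110 ⊕ 00000101 = 00111011
byte 13: 10110111 ⊕ 11011000 = 01101111
byte 14: 00111101 ⊕ 00110001 = 00001100

a0641d067e8da9e616d1548a3b6f0c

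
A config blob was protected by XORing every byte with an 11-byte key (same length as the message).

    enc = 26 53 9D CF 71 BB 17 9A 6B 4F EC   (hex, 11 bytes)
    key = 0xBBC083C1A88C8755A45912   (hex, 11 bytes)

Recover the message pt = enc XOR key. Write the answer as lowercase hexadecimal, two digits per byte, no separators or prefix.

XOR is its own inverse, so applying the key byte-wise gives the result directly.
26 XOR bb = 9d
53 XOR c0 = 93
9d XOR 83 = 1e
cf XOR c1 = 0e
71 XOR a8 = d9
bb XOR 8c = 37
17 XOR 87 = 90
9a XOR 55 = cf
6b XOR a4 = cf
4f XOR 59 = 16
ec XOR 12 = fe

9d931e0ed93790cfcf16fe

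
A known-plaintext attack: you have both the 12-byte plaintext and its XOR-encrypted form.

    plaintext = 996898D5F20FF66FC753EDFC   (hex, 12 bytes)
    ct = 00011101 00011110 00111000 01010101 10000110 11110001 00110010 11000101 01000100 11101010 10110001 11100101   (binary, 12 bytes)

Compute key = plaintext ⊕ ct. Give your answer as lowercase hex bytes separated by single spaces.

84 76 a0 80 74 fe c4 aa 83 b9 5c 19

Since ct = plaintext ⊕ key, XORing both sides with plaintext gives key = plaintext ⊕ ct.
byte 0: 10011001 XOR 00011101 = 10000100
byte 1: 01101000 XOR 00011110 = 01110110
byte 2: 10011000 XOR 00111000 = 10100000
byte 3: 11010101 XOR 01010101 = 10000000
byte 4: 11110010 XOR 10000110 = 01110100
byte 5: 00001111 XOR 11110001 = 11111110
byte 6: 11110110 XOR 00110010 = 11000100
byte 7: 01101111 XOR 11000101 = 10101010
byte 8: 11000111 XOR 01000100 = 10000011
byte 9: 01010011 XOR 11101010 = 10111001
byte 10: 11101101 XOR 10110001 = 01011100
byte 11: 11111100 XOR 11100101 = 00011001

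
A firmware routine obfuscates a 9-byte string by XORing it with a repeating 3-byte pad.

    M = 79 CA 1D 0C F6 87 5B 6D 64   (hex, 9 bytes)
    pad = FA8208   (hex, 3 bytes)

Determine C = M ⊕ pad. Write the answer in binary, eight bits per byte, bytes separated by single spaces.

10000011 01001000 00010101 11110110 01110100 10001111 10100001 11101111 01101100

The 3-byte key repeats, so the effective keystream is fa 82 08 fa 82 08 fa 82 08.
byte 0: 121 xor 250 = 131
byte 1: 202 xor 130 =  72
byte 2:  29 xor   8 =  21
byte 3:  12 xor 250 = 246
byte 4: 246 xor 130 = 116
byte 5: 135 xor   8 = 143
byte 6:  91 xor 250 = 161
byte 7: 109 xor 130 = 239
byte 8: 100 xor   8 = 108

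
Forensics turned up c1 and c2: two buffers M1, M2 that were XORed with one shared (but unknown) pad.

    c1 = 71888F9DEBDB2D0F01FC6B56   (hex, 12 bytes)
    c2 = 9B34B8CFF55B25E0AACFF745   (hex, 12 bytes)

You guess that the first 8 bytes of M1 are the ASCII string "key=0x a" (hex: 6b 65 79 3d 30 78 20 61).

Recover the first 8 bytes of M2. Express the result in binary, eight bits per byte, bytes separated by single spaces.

First, c1 ⊕ c2 = (M1 ⊕ K) ⊕ (M2 ⊕ K) = M1 ⊕ M2, so the key drops out. Then M2 = (M1 ⊕ M2) ⊕ M1 over the first 8 bytes.
byte 0: (71 xor 9b) xor 6b = ea xor 6b = 81
byte 1: (88 xor 34) xor 65 = bc xor 65 = d9
byte 2: (8f xor b8) xor 79 = 37 xor 79 = 4e
byte 3: (9d xor cf) xor 3d = 52 xor 3d = 6f
byte 4: (eb xor f5) xor 30 = 1e xor 30 = 2e
byte 5: (db xor 5b) xor 78 = 80 xor 78 = f8
byte 6: (2d xor 25) xor 20 = 08 xor 20 = 28
byte 7: (0f xor e0) xor 61 = ef xor 61 = 8e

10000001 11011001 01001110 01101111 00101110 11111000 00101000 10001110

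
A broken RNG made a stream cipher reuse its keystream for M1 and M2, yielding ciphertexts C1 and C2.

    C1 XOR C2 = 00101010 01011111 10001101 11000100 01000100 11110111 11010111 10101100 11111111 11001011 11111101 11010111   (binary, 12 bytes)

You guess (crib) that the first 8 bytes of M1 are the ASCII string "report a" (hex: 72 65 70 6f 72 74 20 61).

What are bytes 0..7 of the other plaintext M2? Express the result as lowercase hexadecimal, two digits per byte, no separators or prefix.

583afdab3683f7cd

Since C1 ⊕ C2 = M1 ⊕ M2, XORing with the guessed M1 bytes yields the corresponding M2 bytes: M2 = (C1 ⊕ C2) ⊕ M1.
byte 0: 2a ⊕ 72 = 58
byte 1: 5f ⊕ 65 = 3a
byte 2: 8d ⊕ 70 = fd
byte 3: c4 ⊕ 6f = ab
byte 4: 44 ⊕ 72 = 36
byte 5: f7 ⊕ 74 = 83
byte 6: d7 ⊕ 20 = f7
byte 7: ac ⊕ 61 = cd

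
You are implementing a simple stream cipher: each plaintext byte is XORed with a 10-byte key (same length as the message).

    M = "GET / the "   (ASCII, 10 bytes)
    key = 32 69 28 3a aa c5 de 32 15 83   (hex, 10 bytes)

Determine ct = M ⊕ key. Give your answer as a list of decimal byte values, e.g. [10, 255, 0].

XOR is its own inverse, so applying the key byte-wise gives the result directly.
47 ⊕ 32 = 75
45 ⊕ 69 = 2c
54 ⊕ 28 = 7c
20 ⊕ 3a = 1a
2f ⊕ aa = 85
20 ⊕ c5 = e5
74 ⊕ de = aa
68 ⊕ 32 = 5a
65 ⊕ 15 = 70
20 ⊕ 83 = a3

[117, 44, 124, 26, 133, 229, 170, 90, 112, 163]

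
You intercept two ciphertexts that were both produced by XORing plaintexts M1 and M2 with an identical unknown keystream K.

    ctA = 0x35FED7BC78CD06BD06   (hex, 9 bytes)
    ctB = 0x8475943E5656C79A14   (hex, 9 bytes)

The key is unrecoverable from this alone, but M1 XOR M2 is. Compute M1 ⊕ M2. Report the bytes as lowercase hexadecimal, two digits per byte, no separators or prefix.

ctA ⊕ ctB = (M1 ⊕ K) ⊕ (M2 ⊕ K) = M1 ⊕ M2 — the shared key cancels under XOR.
byte 0: 35 XOR 84 = b1
byte 1: fe XOR 75 = 8b
byte 2: d7 XOR 94 = 43
byte 3: bc XOR 3e = 82
byte 4: 78 XOR 56 = 2e
byte 5: cd XOR 56 = 9b
byte 6: 06 XOR c7 = c1
byte 7: bd XOR 9a = 27
byte 8: 06 XOR 14 = 12

b18b43822e9bc12712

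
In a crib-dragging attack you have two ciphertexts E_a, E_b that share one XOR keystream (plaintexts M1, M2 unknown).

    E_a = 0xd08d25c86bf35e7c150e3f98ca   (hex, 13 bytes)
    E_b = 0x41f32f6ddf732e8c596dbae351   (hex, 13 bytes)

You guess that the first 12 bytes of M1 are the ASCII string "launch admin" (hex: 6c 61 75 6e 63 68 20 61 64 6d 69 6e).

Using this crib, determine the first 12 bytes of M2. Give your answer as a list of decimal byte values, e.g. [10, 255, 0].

[253, 31, 127, 203, 215, 232, 80, 145, 40, 14, 236, 21]

First, E_a ⊕ E_b = (M1 ⊕ K) ⊕ (M2 ⊕ K) = M1 ⊕ M2, so the key drops out. Then M2 = (M1 ⊕ M2) ⊕ M1 over the first 12 bytes.
byte 0: (d0 xor 41) xor 6c = 91 xor 6c = fd
byte 1: (8d xor f3) xor 61 = 7e xor 61 = 1f
byte 2: (25 xor 2f) xor 75 = 0a xor 75 = 7f
byte 3: (c8 xor 6d) xor 6e = a5 xor 6e = cb
byte 4: (6b xor df) xor 63 = b4 xor 63 = d7
byte 5: (f3 xor 73) xor 68 = 80 xor 68 = e8
byte 6: (5e xor 2e) xor 20 = 70 xor 20 = 50
byte 7: (7c xor 8c) xor 61 = f0 xor 61 = 91
byte 8: (15 xor 59) xor 64 = 4c xor 64 = 28
byte 9: (0e xor 6d) xor 6d = 63 xor 6d = 0e
byte 10: (3f xor ba) xor 69 = 85 xor 69 = ec
byte 11: (98 xor e3) xor 6e = 7b xor 6e = 15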